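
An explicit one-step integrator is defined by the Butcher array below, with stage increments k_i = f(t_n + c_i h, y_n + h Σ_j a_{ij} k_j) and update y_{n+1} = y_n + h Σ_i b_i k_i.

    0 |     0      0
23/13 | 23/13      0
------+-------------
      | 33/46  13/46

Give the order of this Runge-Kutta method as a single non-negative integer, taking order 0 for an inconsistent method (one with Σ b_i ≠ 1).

2

b = (33/46, 13/46)
c = (0, 23/13)
Σ b_i: 33/46·1 + 13/46·1 = 1 ✓
b·c: 13/46·23/13 = 1/2 ✓; 2 stages ⇒ order 2.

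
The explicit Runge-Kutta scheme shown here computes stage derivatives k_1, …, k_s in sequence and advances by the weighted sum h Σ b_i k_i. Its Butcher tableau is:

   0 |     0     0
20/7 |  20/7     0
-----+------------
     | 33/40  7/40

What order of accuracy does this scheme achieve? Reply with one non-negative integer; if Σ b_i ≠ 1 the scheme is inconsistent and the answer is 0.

2

b = (33/40, 7/40)
c = (0, 20/7)
Σ b_i: 33/40·1 + 7/40·1 = 1 ✓
b·c: 7/40·20/7 = 1/2 ✓; 2 stages ⇒ order 2.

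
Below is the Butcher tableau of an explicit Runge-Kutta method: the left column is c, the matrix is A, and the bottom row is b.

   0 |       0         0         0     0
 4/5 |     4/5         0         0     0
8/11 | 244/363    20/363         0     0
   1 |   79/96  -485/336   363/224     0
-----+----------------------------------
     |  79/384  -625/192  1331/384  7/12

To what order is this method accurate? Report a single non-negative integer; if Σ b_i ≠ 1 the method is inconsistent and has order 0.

4

b = (79/384, -625/192, 1331/384, 7/12)
c = (0, 4/5, 8/11, 1)
Ac = (0, 0, 16/363, 1/42)
Σ b_i: 79/384·1 + (-625/192)·1 + 1331/384·1 + 7/12·1 = 1 ✓
b·c: (-625/192)·4/5 + 1331/384·8/11 + 7/12·1 = 1/2 ✓
b·c²: (-625/192)·16/25 + 1331/384·64/121 + 7/12·1 = 1/3 ✓
b·Ac: 1331/384·16/363 + 7/12·1/42 = 1/6 ✓
b·c³: (-625/192)·64/125 + 1331/384·512/1331 + 7/12·1 = 1/4 ✓
b·(c∘Ac): 1331/384·128/3993 + 7/12·1/42 = 1/8 ✓
b·Ac²: 1331/384·64/1815 + 7/12·(-1/15) = 1/12 ✓
b·A²c: 7/12·1/14 = 1/24 ✓; 4 stages ⇒ order 4.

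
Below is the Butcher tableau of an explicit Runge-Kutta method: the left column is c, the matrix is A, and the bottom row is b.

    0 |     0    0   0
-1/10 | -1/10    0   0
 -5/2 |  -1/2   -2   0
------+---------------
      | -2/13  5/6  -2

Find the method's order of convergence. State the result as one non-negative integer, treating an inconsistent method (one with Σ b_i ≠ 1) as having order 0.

b = (-2/13, 5/6, -2)
c = (0, -1/10, -5/2)
Ac = (0, 0, 1/5)
Σ b_i: (-2/13)·1 + 5/6·1 + (-2)·1 = -103/78 ≠ 1 ⇒ order 0.

0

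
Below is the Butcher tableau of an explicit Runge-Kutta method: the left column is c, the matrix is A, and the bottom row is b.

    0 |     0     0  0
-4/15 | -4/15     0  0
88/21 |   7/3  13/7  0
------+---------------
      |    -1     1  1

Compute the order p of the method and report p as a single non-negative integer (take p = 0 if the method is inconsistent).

b = (-1, 1, 1)
c = (0, -4/15, 88/21)
Ac = (0, 0, -52/105)
Σ b_i: (-1)·1 + 1·1 + 1·1 = 1 ✓
b·c: 1·(-4/15) + 1·88/21 = 412/105 ≠ 1/2 ⇒ order 1.

1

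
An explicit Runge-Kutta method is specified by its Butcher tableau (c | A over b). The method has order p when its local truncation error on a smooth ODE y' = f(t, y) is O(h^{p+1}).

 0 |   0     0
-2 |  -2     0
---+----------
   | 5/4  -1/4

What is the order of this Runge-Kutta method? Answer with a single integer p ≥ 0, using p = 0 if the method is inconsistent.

2

b = (5/4, -1/4)
c = (0, -2)
Σ b_i: 5/4·1 + (-1/4)·1 = 1 ✓
b·c: (-1/4)·(-2) = 1/2 ✓; 2 stages ⇒ order 2.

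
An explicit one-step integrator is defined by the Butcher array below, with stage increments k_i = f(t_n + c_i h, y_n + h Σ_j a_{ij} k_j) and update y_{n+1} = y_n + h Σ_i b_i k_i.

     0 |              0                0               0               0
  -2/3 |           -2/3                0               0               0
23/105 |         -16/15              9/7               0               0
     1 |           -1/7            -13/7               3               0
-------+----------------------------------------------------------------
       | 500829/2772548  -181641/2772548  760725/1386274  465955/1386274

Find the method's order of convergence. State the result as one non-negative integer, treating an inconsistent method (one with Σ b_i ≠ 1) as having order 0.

b = (500829/2772548, -181641/2772548, 760725/1386274, 465955/1386274)
c = (0, -2/3, 23/105, 1)
Ac = (0, 0, -6/7, 199/105)
Σ b_i: 500829/2772548·1 + (-181641/2772548)·1 + 760725/1386274·1 + 465955/1386274·1 = 1 ✓
b·c: (-181641/2772548)·(-2/3) + 760725/1386274·23/105 + 465955/1386274·1 = 1/2 ✓
b·c²: (-181641/2772548)·4/9 + 760725/1386274·529/11025 + 465955/1386274·1 = 1/3 ✓
b·Ac: 760725/1386274·(-6/7) + 465955/1386274·199/105 = 1/6 ✓
b·c³: (-181641/2772548)·(-8/27) + 760725/1386274·12167/1157625 + 465955/1386274·1 = 78885487/218338155 ≠ 1/4 ⇒ order 3.
b·(c∘Ac): 760725/1386274·(-46/245) + 465955/1386274·199/105 = 2220797/4158822 ≠ 1/8
b·Ac²: 760725/1386274·4/7 + 465955/1386274·(-7513/11025) = 36909931/436676310 ≠ 1/12
b·A²c: 465955/1386274·(-18/7) = -599085/693137 ≠ 1/24

3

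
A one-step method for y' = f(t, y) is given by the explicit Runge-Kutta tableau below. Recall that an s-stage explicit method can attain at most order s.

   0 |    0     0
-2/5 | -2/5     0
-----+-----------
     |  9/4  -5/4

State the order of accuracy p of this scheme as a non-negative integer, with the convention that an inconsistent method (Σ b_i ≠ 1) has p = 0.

b = (9/4, -5/4)
c = (0, -2/5)
Σ b_i: 9/4·1 + (-5/4)·1 = 1 ✓
b·c: (-5/4)·(-2/5) = 1/2 ✓; 2 stages ⇒ order 2.

2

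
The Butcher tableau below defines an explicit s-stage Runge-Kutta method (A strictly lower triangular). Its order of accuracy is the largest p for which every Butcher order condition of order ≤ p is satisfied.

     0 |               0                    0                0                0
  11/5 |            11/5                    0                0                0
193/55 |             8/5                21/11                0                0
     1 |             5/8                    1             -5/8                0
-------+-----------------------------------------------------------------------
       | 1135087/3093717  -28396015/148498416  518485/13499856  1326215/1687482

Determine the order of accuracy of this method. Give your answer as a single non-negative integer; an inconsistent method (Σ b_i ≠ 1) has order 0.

3

b = (1135087/3093717, -28396015/148498416, 518485/13499856, 1326215/1687482)
c = (0, 11/5, 193/55, 1)
Ac = (0, 0, 21/5, 3/440)
Σ b_i: 1135087/3093717·1 + (-28396015/148498416)·1 + 518485/13499856·1 + 1326215/1687482·1 = 1 ✓
b·c: (-28396015/148498416)·11/5 + 518485/13499856·193/55 + 1326215/1687482·1 = 1/2 ✓
b·c²: (-28396015/148498416)·121/25 + 518485/13499856·37249/3025 + 1326215/1687482·1 = 1/3 ✓
b·Ac: 518485/13499856·21/5 + 1326215/1687482·3/440 = 1/6 ✓
b·c³: (-28396015/148498416)·1331/125 + 518485/13499856·7189057/166375 + 1326215/1687482·1 = 63319819/154685850 ≠ 1/4 ⇒ order 3.
b·(c∘Ac): 518485/13499856·4053/275 + 1326215/1687482·3/440 = 6428221/11249880 ≠ 1/8
b·Ac²: 518485/13499856·231/25 + 1326215/1687482·(-69117/24200) = -29231753/15468585 ≠ 1/12
b·A²c: 1326215/1687482·(-21/8) = -9283505/4499952 ≠ 1/24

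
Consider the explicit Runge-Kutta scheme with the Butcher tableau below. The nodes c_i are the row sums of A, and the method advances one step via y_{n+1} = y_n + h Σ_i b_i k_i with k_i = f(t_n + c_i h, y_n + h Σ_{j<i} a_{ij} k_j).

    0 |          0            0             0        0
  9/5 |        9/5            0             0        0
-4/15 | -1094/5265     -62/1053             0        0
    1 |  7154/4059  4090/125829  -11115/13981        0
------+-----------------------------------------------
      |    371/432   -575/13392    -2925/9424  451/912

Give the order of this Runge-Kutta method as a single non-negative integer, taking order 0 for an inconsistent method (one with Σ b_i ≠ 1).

4

b = (371/432, -575/13392, -2925/9424, 451/912)
c = (0, 9/5, -4/15, 1)
Ac = (0, 0, -62/585, 122/451)
Σ b_i: 371/432·1 + (-575/13392)·1 + (-2925/9424)·1 + 451/912·1 = 1 ✓
b·c: (-575/13392)·9/5 + (-2925/9424)·(-4/15) + 451/912·1 = 1/2 ✓
b·c²: (-575/13392)·81/25 + (-2925/9424)·16/225 + 451/912·1 = 1/3 ✓
b·Ac: (-2925/9424)·(-62/585) + 451/912·122/451 = 1/6 ✓
b·c³: (-575/13392)·729/125 + (-2925/9424)·(-64/3375) + 451/912·1 = 1/4 ✓
b·(c∘Ac): (-2925/9424)·248/8775 + 451/912·122/451 = 1/8 ✓
b·Ac²: (-2925/9424)·(-62/325) + 451/912·2/41 = 1/12 ✓
b·A²c: 451/912·38/451 = 1/24 ✓; 4 stages ⇒ order 4.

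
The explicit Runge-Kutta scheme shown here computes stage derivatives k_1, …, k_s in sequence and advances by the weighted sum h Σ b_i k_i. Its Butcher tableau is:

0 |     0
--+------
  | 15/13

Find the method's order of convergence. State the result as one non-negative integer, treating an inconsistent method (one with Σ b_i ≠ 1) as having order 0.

0

b = (15/13)
c = (0)
Σ b_i: 15/13·1 = 15/13 ≠ 1 ⇒ order 0.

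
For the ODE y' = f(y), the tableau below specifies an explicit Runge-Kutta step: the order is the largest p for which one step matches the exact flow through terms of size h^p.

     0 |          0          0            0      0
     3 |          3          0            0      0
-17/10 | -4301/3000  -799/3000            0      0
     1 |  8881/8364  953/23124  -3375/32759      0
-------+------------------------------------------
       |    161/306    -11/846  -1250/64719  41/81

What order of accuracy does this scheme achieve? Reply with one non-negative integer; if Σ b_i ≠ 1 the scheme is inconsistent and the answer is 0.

4

b = (161/306, -11/846, -1250/64719, 41/81)
c = (0, 3, -17/10, 1)
Ac = (0, 0, -799/1000, 49/164)
Σ b_i: 161/306·1 + (-11/846)·1 + (-1250/64719)·1 + 41/81·1 = 1 ✓
b·c: (-11/846)·3 + (-1250/64719)·(-17/10) + 41/81·1 = 1/2 ✓
b·c²: (-11/846)·9 + (-1250/64719)·289/100 + 41/81·1 = 1/3 ✓
b·Ac: (-1250/64719)·(-799/1000) + 41/81·49/164 = 1/6 ✓
b·c³: (-11/846)·27 + (-1250/64719)·(-4913/1000) + 41/81·1 = 1/4 ✓
b·(c∘Ac): (-1250/64719)·13583/10000 + 41/81·49/164 = 1/8 ✓
b·Ac²: (-1250/64719)·(-2397/1000) + 41/81·3/41 = 1/12 ✓
b·A²c: 41/81·27/328 = 1/24 ✓; 4 stages ⇒ order 4.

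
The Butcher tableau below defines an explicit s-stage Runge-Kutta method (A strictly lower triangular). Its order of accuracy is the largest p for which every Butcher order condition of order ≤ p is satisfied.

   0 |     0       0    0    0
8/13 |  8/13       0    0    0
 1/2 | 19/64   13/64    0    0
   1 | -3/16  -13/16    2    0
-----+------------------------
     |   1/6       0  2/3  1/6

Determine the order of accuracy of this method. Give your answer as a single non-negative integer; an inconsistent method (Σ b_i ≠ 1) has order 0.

4

b = (1/6, 0, 2/3, 1/6)
c = (0, 8/13, 1/2, 1)
Ac = (0, 0, 1/8, 1/2)
Σ b_i: 1/6·1 + 2/3·1 + 1/6·1 = 1 ✓
b·c: 2/3·1/2 + 1/6·1 = 1/2 ✓
b·c²: 2/3·1/4 + 1/6·1 = 1/3 ✓
b·Ac: 2/3·1/8 + 1/6·1/2 = 1/6 ✓
b·c³: 2/3·1/8 + 1/6·1 = 1/4 ✓
b·(c∘Ac): 2/3·1/16 + 1/6·1/2 = 1/8 ✓
b·Ac²: 2/3·1/13 + 1/6·5/26 = 1/12 ✓
b·A²c: 1/6·1/4 = 1/24 ✓; 4 stages ⇒ order 4.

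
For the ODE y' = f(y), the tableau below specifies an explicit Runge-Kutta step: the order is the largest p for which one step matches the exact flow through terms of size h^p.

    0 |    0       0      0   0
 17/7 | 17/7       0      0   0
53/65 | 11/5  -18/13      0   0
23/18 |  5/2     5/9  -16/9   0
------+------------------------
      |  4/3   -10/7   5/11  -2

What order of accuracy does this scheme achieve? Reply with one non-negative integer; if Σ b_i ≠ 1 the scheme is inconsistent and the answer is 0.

0

b = (4/3, -10/7, 5/11, -2)
c = (0, 17/7, 53/65, 23/18)
Ac = (0, 0, -306/91, -137/1365)
Σ b_i: 4/3·1 + (-10/7)·1 + 5/11·1 + (-2)·1 = -379/231 ≠ 1 ⇒ order 0.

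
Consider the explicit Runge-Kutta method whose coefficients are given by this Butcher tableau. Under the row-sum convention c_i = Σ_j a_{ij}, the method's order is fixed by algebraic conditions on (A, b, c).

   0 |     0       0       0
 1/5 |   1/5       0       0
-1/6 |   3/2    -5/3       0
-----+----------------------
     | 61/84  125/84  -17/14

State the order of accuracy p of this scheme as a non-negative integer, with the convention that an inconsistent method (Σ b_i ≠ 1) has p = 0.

b = (61/84, 125/84, -17/14)
c = (0, 1/5, -1/6)
Ac = (0, 0, -1/3)
Σ b_i: 61/84·1 + 125/84·1 + (-17/14)·1 = 1 ✓
b·c: 125/84·1/5 + (-17/14)·(-1/6) = 1/2 ✓
b·c²: 125/84·1/25 + (-17/14)·1/36 = 13/504 ≠ 1/3 ⇒ order 2.
b·Ac: (-17/14)·(-1/3) = 17/42 ≠ 1/6

2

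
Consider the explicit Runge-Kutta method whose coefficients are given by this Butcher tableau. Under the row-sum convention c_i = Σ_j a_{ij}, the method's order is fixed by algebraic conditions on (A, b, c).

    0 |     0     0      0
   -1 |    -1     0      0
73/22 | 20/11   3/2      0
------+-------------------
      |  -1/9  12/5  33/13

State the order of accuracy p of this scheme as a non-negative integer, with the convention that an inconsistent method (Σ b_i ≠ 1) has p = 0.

b = (-1/9, 12/5, 33/13)
c = (0, -1, 73/22)
Ac = (0, 0, -3/2)
Σ b_i: (-1/9)·1 + 12/5·1 + 33/13·1 = 2824/585 ≠ 1 ⇒ order 0.

0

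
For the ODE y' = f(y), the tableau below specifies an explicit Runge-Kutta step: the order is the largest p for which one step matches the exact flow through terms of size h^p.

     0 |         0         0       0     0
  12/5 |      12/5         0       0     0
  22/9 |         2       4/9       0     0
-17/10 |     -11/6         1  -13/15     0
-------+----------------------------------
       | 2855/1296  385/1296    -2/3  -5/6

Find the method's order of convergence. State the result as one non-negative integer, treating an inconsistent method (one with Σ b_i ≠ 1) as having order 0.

b = (2855/1296, 385/1296, -2/3, -5/6)
c = (0, 12/5, 22/9, -17/10)
Ac = (0, 0, 16/15, 38/135)
Σ b_i: 2855/1296·1 + 385/1296·1 + (-2/3)·1 + (-5/6)·1 = 1 ✓
b·c: 385/1296·12/5 + (-2/3)·22/9 + (-5/6)·(-17/10) = 1/2 ✓
b·c²: 385/1296·144/25 + (-2/3)·484/81 + (-5/6)·289/100 = -45497/9720 ≠ 1/3 ⇒ order 2.
b·Ac: (-2/3)·16/15 + (-5/6)·38/135 = -383/405 ≠ 1/6

2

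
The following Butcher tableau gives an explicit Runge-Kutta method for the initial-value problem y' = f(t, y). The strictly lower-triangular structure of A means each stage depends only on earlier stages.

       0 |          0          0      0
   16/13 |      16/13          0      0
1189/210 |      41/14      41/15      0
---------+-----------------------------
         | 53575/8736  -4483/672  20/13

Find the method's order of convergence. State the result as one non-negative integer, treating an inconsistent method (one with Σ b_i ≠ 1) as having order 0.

2

b = (53575/8736, -4483/672, 20/13)
c = (0, 16/13, 1189/210)
Ac = (0, 0, 656/195)
Σ b_i: 53575/8736·1 + (-4483/672)·1 + 20/13·1 = 1 ✓
b·c: (-4483/672)·16/13 + 20/13·1189/210 = 1/2 ✓
b·c²: (-4483/672)·256/169 + 20/13·1413721/44100 = 14612653/372645 ≠ 1/3 ⇒ order 2.
b·Ac: 20/13·656/195 = 2624/507 ≠ 1/6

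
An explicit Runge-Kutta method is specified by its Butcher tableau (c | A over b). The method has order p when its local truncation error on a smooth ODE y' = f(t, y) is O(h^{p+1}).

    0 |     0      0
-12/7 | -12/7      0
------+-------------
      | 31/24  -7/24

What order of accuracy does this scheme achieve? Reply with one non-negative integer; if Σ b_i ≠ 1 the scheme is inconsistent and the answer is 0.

b = (31/24, -7/24)
c = (0, -12/7)
Σ b_i: 31/24·1 + (-7/24)·1 = 1 ✓
b·c: (-7/24)·(-12/7) = 1/2 ✓; 2 stages ⇒ order 2.

2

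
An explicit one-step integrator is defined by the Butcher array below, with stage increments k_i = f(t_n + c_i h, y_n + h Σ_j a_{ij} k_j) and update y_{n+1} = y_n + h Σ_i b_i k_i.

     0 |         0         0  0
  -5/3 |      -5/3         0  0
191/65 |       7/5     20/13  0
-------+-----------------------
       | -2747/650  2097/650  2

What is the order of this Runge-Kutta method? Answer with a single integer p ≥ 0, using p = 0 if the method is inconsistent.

b = (-2747/650, 2097/650, 2)
c = (0, -5/3, 191/65)
Ac = (0, 0, -100/39)
Σ b_i: (-2747/650)·1 + 2097/650·1 + 2·1 = 1 ✓
b·c: 2097/650·(-5/3) + 2·191/65 = 1/2 ✓
b·c²: 2097/650·25/9 + 2·36481/4225 = 221649/8450 ≠ 1/3 ⇒ order 2.
b·Ac: 2·(-100/39) = -200/39 ≠ 1/6

2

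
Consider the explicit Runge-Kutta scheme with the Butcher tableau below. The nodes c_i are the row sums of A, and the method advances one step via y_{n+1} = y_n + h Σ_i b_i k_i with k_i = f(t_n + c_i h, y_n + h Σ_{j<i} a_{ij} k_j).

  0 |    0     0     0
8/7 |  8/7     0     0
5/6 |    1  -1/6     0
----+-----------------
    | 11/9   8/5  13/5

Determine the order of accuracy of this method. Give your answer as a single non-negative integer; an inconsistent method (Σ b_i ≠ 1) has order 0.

0

b = (11/9, 8/5, 13/5)
c = (0, 8/7, 5/6)
Ac = (0, 0, -4/21)
Σ b_i: 11/9·1 + 8/5·1 + 13/5·1 = 244/45 ≠ 1 ⇒ order 0.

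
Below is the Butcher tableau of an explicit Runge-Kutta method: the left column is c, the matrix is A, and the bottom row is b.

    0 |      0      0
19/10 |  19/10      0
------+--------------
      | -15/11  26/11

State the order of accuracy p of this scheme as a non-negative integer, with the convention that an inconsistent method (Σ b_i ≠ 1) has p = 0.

b = (-15/11, 26/11)
c = (0, 19/10)
Σ b_i: (-15/11)·1 + 26/11·1 = 1 ✓
b·c: 26/11·19/10 = 247/55 ≠ 1/2 ⇒ order 1.

1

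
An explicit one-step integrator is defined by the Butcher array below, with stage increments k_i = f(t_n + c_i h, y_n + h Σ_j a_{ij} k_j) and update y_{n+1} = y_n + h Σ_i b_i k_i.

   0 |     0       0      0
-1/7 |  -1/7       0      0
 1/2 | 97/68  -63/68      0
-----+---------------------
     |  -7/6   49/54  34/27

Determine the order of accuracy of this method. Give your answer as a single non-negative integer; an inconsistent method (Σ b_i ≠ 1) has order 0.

3

b = (-7/6, 49/54, 34/27)
c = (0, -1/7, 1/2)
Ac = (0, 0, 9/68)
Σ b_i: (-7/6)·1 + 49/54·1 + 34/27·1 = 1 ✓
b·c: 49/54·(-1/7) + 34/27·1/2 = 1/2 ✓
b·c²: 49/54·1/49 + 34/27·1/4 = 1/3 ✓
b·Ac: 34/27·9/68 = 1/6 ✓; 3 stages ⇒ order 3.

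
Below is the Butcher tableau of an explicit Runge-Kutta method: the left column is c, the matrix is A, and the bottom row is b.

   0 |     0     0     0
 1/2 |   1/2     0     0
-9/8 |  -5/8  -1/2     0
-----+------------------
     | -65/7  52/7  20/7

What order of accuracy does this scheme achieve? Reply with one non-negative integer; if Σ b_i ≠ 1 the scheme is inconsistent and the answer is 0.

2

b = (-65/7, 52/7, 20/7)
c = (0, 1/2, -9/8)
Ac = (0, 0, -1/4)
Σ b_i: (-65/7)·1 + 52/7·1 + 20/7·1 = 1 ✓
b·c: 52/7·1/2 + 20/7·(-9/8) = 1/2 ✓
b·c²: 52/7·1/4 + 20/7·81/64 = 613/112 ≠ 1/3 ⇒ order 2.
b·Ac: 20/7·(-1/4) = -5/7 ≠ 1/6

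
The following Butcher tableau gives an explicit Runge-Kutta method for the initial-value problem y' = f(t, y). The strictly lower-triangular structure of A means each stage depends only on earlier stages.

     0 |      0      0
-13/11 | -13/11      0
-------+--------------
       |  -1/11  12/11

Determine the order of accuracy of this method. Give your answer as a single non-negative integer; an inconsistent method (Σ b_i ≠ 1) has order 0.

b = (-1/11, 12/11)
c = (0, -13/11)
Σ b_i: (-1/11)·1 + 12/11·1 = 1 ✓
b·c: 12/11·(-13/11) = -156/121 ≠ 1/2 ⇒ order 1.

1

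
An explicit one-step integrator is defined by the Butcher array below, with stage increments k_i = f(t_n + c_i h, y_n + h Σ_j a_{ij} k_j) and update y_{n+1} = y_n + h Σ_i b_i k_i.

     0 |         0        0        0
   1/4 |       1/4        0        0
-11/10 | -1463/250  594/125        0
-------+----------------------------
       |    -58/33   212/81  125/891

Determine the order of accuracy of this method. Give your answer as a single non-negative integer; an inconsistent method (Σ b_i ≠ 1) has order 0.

3

b = (-58/33, 212/81, 125/891)
c = (0, 1/4, -11/10)
Ac = (0, 0, 297/250)
Σ b_i: (-58/33)·1 + 212/81·1 + 125/891·1 = 1 ✓
b·c: 212/81·1/4 + 125/891·(-11/10) = 1/2 ✓
b·c²: 212/81·1/16 + 125/891·121/100 = 1/3 ✓
b·Ac: 125/891·297/250 = 1/6 ✓; 3 stages ⇒ order 3.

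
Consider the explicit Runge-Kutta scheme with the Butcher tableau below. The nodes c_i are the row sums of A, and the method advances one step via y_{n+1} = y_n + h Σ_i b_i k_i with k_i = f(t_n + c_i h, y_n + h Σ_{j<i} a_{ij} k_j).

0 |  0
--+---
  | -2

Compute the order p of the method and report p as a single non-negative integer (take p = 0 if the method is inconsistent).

0

b = (-2)
c = (0)
Σ b_i: (-2)·1 = -2 ≠ 1 ⇒ order 0.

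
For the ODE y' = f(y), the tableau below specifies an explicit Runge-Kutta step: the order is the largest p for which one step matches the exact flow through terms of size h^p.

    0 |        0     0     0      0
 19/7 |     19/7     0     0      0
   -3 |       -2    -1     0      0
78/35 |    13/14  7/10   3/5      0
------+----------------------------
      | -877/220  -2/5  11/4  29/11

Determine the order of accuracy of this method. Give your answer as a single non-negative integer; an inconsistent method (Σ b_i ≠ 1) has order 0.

b = (-877/220, -2/5, 11/4, 29/11)
c = (0, 19/7, -3, 78/35)
Ac = (0, 0, -19/7, 1/10)
Σ b_i: (-877/220)·1 + (-2/5)·1 + 11/4·1 + 29/11·1 = 1 ✓
b·c: (-2/5)·19/7 + 11/4·(-3) + 29/11·78/35 = -5329/1540 ≠ 1/2 ⇒ order 1.

1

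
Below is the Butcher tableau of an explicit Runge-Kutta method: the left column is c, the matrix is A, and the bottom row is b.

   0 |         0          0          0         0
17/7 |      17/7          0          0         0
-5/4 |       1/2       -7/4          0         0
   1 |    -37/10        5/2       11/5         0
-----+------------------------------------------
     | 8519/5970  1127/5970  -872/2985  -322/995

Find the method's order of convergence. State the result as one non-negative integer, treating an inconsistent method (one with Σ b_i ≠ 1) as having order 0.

b = (8519/5970, 1127/5970, -872/2985, -322/995)
c = (0, 17/7, -5/4, 1)
Ac = (0, 0, -17/4, 93/28)
Σ b_i: 8519/5970·1 + 1127/5970·1 + (-872/2985)·1 + (-322/995)·1 = 1 ✓
b·c: 1127/5970·17/7 + (-872/2985)·(-5/4) + (-322/995)·1 = 1/2 ✓
b·c²: 1127/5970·289/49 + (-872/2985)·25/16 + (-322/995)·1 = 1/3 ✓
b·Ac: (-872/2985)·(-17/4) + (-322/995)·93/28 = 1/6 ✓
b·c³: 1127/5970·4913/343 + (-872/2985)·(-125/64) + (-322/995)·1 = 32885/11144 ≠ 1/4 ⇒ order 3.
b·(c∘Ac): (-872/2985)·85/16 + (-322/995)·93/28 = -7841/2985 ≠ 1/8
b·Ac²: (-872/2985)·(-289/28) + (-322/995)·14255/784 = -479579/167160 ≠ 1/12
b·A²c: (-322/995)·(-187/20) = 30107/9950 ≠ 1/24

3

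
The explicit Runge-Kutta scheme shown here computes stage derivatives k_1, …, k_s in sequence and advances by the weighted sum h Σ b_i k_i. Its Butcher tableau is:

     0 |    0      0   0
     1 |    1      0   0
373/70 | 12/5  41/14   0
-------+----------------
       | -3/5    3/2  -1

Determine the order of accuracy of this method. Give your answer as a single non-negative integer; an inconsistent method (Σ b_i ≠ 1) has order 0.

b = (-3/5, 3/2, -1)
c = (0, 1, 373/70)
Ac = (0, 0, 41/14)
Σ b_i: (-3/5)·1 + 3/2·1 + (-1)·1 = -1/10 ≠ 1 ⇒ order 0.

0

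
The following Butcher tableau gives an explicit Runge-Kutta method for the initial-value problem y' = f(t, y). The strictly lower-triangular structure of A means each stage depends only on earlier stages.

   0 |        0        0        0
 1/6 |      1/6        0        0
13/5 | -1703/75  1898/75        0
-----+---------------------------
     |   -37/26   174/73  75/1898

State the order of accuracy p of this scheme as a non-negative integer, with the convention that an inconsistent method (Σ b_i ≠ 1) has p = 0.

3

b = (-37/26, 174/73, 75/1898)
c = (0, 1/6, 13/5)
Ac = (0, 0, 949/225)
Σ b_i: (-37/26)·1 + 174/73·1 + 75/1898·1 = 1 ✓
b·c: 174/73·1/6 + 75/1898·13/5 = 1/2 ✓
b·c²: 174/73·1/36 + 75/1898·169/25 = 1/3 ✓
b·Ac: 75/1898·949/225 = 1/6 ✓; 3 stages ⇒ order 3.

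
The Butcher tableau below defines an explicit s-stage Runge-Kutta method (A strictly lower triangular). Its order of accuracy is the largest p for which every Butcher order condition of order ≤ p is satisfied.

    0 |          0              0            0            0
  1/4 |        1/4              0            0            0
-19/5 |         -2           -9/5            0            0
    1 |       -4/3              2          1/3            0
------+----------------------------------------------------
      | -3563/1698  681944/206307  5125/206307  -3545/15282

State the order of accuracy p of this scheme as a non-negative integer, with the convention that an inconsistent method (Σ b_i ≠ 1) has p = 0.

3

b = (-3563/1698, 681944/206307, 5125/206307, -3545/15282)
c = (0, 1/4, -19/5, 1)
Ac = (0, 0, -9/20, -23/30)
Σ b_i: (-3563/1698)·1 + 681944/206307·1 + 5125/206307·1 + (-3545/15282)·1 = 1 ✓
b·c: 681944/206307·1/4 + 5125/206307·(-19/5) + (-3545/15282)·1 = 1/2 ✓
b·c²: 681944/206307·1/16 + 5125/206307·361/25 + (-3545/15282)·1 = 1/3 ✓
b·Ac: 5125/206307·(-9/20) + (-3545/15282)·(-23/30) = 1/6 ✓
b·c³: 681944/206307·1/64 + 5125/206307·(-6859/125) + (-3545/15282)·1 = -10483/6792 ≠ 1/4 ⇒ order 3.
b·(c∘Ac): 5125/206307·171/100 + (-3545/15282)·(-23/30) = 3367/15282 ≠ 1/8
b·Ac²: 5125/206307·(-9/80) + (-3545/15282)·2963/600 = -19499/16980 ≠ 1/12
b·A²c: (-3545/15282)·(-3/20) = 709/20376 ≠ 1/24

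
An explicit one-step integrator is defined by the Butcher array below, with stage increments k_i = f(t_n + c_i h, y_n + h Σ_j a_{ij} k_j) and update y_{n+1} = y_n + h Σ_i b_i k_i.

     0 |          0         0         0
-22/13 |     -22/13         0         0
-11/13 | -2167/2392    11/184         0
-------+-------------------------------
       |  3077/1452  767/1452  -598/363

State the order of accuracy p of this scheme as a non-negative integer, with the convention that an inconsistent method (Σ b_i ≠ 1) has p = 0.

b = (3077/1452, 767/1452, -598/363)
c = (0, -22/13, -11/13)
Ac = (0, 0, -121/1196)
Σ b_i: 3077/1452·1 + 767/1452·1 + (-598/363)·1 = 1 ✓
b·c: 767/1452·(-22/13) + (-598/363)·(-11/13) = 1/2 ✓
b·c²: 767/1452·484/169 + (-598/363)·121/169 = 1/3 ✓
b·Ac: (-598/363)·(-121/1196) = 1/6 ✓; 3 stages ⇒ order 3.

3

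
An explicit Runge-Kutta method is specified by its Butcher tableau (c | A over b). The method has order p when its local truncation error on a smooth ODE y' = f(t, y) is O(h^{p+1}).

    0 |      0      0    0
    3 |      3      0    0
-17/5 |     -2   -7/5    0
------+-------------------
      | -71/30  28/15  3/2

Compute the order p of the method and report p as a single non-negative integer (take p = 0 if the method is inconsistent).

b = (-71/30, 28/15, 3/2)
c = (0, 3, -17/5)
Ac = (0, 0, -21/5)
Σ b_i: (-71/30)·1 + 28/15·1 + 3/2·1 = 1 ✓
b·c: 28/15·3 + 3/2·(-17/5) = 1/2 ✓
b·c²: 28/15·9 + 3/2·289/25 = 1707/50 ≠ 1/3 ⇒ order 2.
b·Ac: 3/2·(-21/5) = -63/10 ≠ 1/6

2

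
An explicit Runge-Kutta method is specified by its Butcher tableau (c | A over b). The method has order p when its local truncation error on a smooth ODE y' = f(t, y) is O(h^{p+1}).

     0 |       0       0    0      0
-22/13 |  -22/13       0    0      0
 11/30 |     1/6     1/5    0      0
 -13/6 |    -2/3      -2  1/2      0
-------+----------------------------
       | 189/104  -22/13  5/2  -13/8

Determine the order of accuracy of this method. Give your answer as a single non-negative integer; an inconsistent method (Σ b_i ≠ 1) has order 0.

b = (189/104, -22/13, 5/2, -13/8)
c = (0, -22/13, 11/30, -13/6)
Ac = (0, 0, -22/65, 2783/780)
Σ b_i: 189/104·1 + (-22/13)·1 + 5/2·1 + (-13/8)·1 = 1 ✓
b·c: (-22/13)·(-22/13) + 5/2·11/30 + (-13/8)·(-13/6) = 19743/2704 ≠ 1/2 ⇒ order 1.

1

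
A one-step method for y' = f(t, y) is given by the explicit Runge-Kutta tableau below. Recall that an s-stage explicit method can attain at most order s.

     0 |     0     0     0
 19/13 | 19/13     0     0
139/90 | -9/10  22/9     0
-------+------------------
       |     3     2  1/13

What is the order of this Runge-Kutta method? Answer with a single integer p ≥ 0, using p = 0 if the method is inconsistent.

0

b = (3, 2, 1/13)
c = (0, 19/13, 139/90)
Ac = (0, 0, 418/117)
Σ b_i: 3·1 + 2·1 + 1/13·1 = 66/13 ≠ 1 ⇒ order 0.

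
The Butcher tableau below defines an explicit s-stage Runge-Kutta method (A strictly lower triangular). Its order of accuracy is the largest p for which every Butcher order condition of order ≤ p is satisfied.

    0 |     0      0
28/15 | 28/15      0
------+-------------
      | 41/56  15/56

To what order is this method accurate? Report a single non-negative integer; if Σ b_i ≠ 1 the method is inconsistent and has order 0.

b = (41/56, 15/56)
c = (0, 28/15)
Σ b_i: 41/56·1 + 15/56·1 = 1 ✓
b·c: 15/56·28/15 = 1/2 ✓; 2 stages ⇒ order 2.

2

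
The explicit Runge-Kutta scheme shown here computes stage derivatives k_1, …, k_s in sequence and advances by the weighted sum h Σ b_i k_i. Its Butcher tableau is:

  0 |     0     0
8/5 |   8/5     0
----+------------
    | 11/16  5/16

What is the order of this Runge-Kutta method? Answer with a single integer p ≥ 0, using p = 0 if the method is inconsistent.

2

b = (11/16, 5/16)
c = (0, 8/5)
Σ b_i: 11/16·1 + 5/16·1 = 1 ✓
b·c: 5/16·8/5 = 1/2 ✓; 2 stages ⇒ order 2.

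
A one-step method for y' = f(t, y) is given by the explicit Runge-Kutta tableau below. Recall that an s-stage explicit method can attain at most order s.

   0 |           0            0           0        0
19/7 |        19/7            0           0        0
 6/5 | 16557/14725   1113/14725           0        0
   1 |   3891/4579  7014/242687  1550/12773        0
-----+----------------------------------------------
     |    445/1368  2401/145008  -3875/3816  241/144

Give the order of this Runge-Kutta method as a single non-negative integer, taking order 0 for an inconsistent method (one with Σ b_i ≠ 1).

b = (445/1368, 2401/145008, -3875/3816, 241/144)
c = (0, 19/7, 6/5, 1)
Ac = (0, 0, 159/775, 54/241)
Σ b_i: 445/1368·1 + 2401/145008·1 + (-3875/3816)·1 + 241/144·1 = 1 ✓
b·c: 2401/145008·19/7 + (-3875/3816)·6/5 + 241/144·1 = 1/2 ✓
b·c²: 2401/145008·361/49 + (-3875/3816)·36/25 + 241/144·1 = 1/3 ✓
b·Ac: (-3875/3816)·159/775 + 241/144·54/241 = 1/6 ✓
b·c³: 2401/145008·6859/343 + (-3875/3816)·216/125 + 241/144·1 = 1/4 ✓
b·(c∘Ac): (-3875/3816)·954/3875 + 241/144·54/241 = 1/8 ✓
b·Ac²: (-3875/3816)·3021/5425 + 241/144·654/1687 = 1/12 ✓
b·A²c: 241/144·6/241 = 1/24 ✓; 4 stages ⇒ order 4.

4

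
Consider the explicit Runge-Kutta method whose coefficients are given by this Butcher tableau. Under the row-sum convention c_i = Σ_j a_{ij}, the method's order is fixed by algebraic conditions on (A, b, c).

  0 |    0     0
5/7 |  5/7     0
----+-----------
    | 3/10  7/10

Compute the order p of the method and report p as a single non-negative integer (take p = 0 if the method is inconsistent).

b = (3/10, 7/10)
c = (0, 5/7)
Σ b_i: 3/10·1 + 7/10·1 = 1 ✓
b·c: 7/10·5/7 = 1/2 ✓; 2 stages ⇒ order 2.

2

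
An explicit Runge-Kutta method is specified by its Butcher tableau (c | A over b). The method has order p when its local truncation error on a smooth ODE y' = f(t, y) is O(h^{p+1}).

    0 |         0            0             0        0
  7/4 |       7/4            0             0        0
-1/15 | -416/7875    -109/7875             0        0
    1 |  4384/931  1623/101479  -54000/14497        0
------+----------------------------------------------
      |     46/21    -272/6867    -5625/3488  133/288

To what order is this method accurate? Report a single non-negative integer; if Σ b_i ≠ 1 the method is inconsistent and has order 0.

4

b = (46/21, -272/6867, -5625/3488, 133/288)
c = (0, 7/4, -1/15, 1)
Ac = (0, 0, -109/4500, 21/76)
Σ b_i: 46/21·1 + (-272/6867)·1 + (-5625/3488)·1 + 133/288·1 = 1 ✓
b·c: (-272/6867)·7/4 + (-5625/3488)·(-1/15) + 133/288·1 = 1/2 ✓
b·c²: (-272/6867)·49/16 + (-5625/3488)·1/225 + 133/288·1 = 1/3 ✓
b·Ac: (-5625/3488)·(-109/4500) + 133/288·21/76 = 1/6 ✓
b·c³: (-272/6867)·343/64 + (-5625/3488)·(-1/3375) + 133/288·1 = 1/4 ✓
b·(c∘Ac): (-5625/3488)·109/67500 + 133/288·21/76 = 1/8 ✓
b·Ac²: (-5625/3488)·(-763/18000) + 133/288·69/2128 = 1/12 ✓
b·A²c: 133/288·12/133 = 1/24 ✓; 4 stages ⇒ order 4.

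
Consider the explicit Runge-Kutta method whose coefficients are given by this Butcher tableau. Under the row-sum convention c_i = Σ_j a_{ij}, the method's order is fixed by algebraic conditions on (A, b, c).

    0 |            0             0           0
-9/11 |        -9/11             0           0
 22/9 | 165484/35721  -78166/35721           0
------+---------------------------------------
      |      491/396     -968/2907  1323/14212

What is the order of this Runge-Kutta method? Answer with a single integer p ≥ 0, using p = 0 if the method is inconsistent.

3

b = (491/396, -968/2907, 1323/14212)
c = (0, -9/11, 22/9)
Ac = (0, 0, 7106/3969)
Σ b_i: 491/396·1 + (-968/2907)·1 + 1323/14212·1 = 1 ✓
b·c: (-968/2907)·(-9/11) + 1323/14212·22/9 = 1/2 ✓
b·c²: (-968/2907)·81/121 + 1323/14212·484/81 = 1/3 ✓
b·Ac: 1323/14212·7106/3969 = 1/6 ✓; 3 stages ⇒ order 3.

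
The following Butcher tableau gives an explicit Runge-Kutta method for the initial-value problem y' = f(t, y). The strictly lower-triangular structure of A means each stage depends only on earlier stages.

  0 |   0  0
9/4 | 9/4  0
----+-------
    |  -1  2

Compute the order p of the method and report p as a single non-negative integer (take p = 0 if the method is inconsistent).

b = (-1, 2)
c = (0, 9/4)
Σ b_i: (-1)·1 + 2·1 = 1 ✓
b·c: 2·9/4 = 9/2 ≠ 1/2 ⇒ order 1.

1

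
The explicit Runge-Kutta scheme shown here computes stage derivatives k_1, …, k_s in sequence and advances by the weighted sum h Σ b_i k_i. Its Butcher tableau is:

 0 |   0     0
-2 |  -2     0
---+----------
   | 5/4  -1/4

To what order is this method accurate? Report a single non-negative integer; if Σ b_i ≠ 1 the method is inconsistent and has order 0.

b = (5/4, -1/4)
c = (0, -2)
Σ b_i: 5/4·1 + (-1/4)·1 = 1 ✓
b·c: (-1/4)·(-2) = 1/2 ✓; 2 stages ⇒ order 2.

2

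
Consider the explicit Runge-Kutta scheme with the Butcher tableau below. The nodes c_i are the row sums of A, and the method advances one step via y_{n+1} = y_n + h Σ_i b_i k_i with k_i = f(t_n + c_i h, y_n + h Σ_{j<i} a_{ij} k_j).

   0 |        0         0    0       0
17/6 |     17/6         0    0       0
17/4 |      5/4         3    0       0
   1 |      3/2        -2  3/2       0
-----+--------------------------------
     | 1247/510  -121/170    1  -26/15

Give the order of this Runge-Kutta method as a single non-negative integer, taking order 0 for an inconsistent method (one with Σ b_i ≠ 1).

b = (1247/510, -121/170, 1, -26/15)
c = (0, 17/6, 17/4, 1)
Ac = (0, 0, 17/2, 17/24)
Σ b_i: 1247/510·1 + (-121/170)·1 + 1·1 + (-26/15)·1 = 1 ✓
b·c: (-121/170)·17/6 + 1·17/4 + (-26/15)·1 = 1/2 ✓
b·c²: (-121/170)·289/36 + 1·289/16 + (-26/15)·1 = 7643/720 ≠ 1/3 ⇒ order 2.
b·Ac: 1·17/2 + (-26/15)·17/24 = 1309/180 ≠ 1/6

2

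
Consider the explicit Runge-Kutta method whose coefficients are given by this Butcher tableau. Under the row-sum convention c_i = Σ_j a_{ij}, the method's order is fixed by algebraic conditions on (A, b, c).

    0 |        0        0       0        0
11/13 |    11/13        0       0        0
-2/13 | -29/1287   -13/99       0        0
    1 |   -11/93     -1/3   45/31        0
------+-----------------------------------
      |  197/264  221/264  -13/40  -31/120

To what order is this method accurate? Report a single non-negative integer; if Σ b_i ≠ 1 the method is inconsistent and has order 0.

b = (197/264, 221/264, -13/40, -31/120)
c = (0, 11/13, -2/13, 1)
Ac = (0, 0, -1/9, -47/93)
Σ b_i: 197/264·1 + 221/264·1 + (-13/40)·1 + (-31/120)·1 = 1 ✓
b·c: 221/264·11/13 + (-13/40)·(-2/13) + (-31/120)·1 = 1/2 ✓
b·c²: 221/264·121/169 + (-13/40)·4/169 + (-31/120)·1 = 1/3 ✓
b·Ac: (-13/40)·(-1/9) + (-31/120)·(-47/93) = 1/6 ✓
b·c³: 221/264·1331/2197 + (-13/40)·(-8/2197) + (-31/120)·1 = 1/4 ✓
b·(c∘Ac): (-13/40)·2/117 + (-31/120)·(-47/93) = 1/8 ✓
b·Ac²: (-13/40)·(-11/117) + (-31/120)·(-19/93) = 1/12 ✓
b·A²c: (-31/120)·(-5/31) = 1/24 ✓; 4 stages ⇒ order 4.

4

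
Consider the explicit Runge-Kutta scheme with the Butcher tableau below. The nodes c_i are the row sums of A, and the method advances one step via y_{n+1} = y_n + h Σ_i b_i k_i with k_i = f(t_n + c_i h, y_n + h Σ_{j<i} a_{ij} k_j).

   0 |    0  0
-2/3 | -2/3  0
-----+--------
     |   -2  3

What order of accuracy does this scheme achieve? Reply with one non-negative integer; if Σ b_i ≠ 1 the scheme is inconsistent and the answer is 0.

1

b = (-2, 3)
c = (0, -2/3)
Σ b_i: (-2)·1 + 3·1 = 1 ✓
b·c: 3·(-2/3) = -2 ≠ 1/2 ⇒ order 1.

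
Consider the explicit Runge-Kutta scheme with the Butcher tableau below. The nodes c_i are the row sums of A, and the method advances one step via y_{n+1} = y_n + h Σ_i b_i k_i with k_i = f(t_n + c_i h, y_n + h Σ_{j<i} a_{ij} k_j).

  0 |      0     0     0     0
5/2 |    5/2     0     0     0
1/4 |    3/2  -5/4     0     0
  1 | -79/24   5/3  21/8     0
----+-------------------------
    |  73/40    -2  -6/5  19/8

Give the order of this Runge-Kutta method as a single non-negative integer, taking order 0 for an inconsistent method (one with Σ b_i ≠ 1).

b = (73/40, -2, -6/5, 19/8)
c = (0, 5/2, 1/4, 1)
Ac = (0, 0, -25/8, 463/96)
Σ b_i: 73/40·1 + (-2)·1 + (-6/5)·1 + 19/8·1 = 1 ✓
b·c: (-2)·5/2 + (-6/5)·1/4 + 19/8·1 = -117/40 ≠ 1/2 ⇒ order 1.

1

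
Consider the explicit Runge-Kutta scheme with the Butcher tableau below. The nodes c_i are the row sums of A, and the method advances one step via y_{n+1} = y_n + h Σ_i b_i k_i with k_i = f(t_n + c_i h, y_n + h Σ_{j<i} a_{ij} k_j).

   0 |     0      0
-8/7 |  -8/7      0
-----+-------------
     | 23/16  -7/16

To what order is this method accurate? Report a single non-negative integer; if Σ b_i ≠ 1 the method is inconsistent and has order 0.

b = (23/16, -7/16)
c = (0, -8/7)
Σ b_i: 23/16·1 + (-7/16)·1 = 1 ✓
b·c: (-7/16)·(-8/7) = 1/2 ✓; 2 stages ⇒ order 2.

2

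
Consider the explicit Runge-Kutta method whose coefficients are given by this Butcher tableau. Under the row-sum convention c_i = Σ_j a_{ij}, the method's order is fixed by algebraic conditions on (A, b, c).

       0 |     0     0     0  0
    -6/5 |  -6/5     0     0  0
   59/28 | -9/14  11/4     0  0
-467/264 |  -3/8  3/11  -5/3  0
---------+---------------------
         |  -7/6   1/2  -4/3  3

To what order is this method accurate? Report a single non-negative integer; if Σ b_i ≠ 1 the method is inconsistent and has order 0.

b = (-7/6, 1/2, -4/3, 3)
c = (0, -6/5, 59/28, -467/264)
Ac = (0, 0, -33/10, -17737/4620)
Σ b_i: (-7/6)·1 + 1/2·1 + (-4/3)·1 + 3·1 = 1 ✓
b·c: 1/2·(-6/5) + (-4/3)·59/28 + 3·(-467/264) = -80539/9240 ≠ 1/2 ⇒ order 1.

1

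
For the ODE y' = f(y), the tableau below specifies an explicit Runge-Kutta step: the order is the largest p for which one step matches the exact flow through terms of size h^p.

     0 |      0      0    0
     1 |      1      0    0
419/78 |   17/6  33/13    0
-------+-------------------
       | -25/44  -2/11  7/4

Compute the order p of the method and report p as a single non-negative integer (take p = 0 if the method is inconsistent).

b = (-25/44, -2/11, 7/4)
c = (0, 1, 419/78)
Ac = (0, 0, 33/13)
Σ b_i: (-25/44)·1 + (-2/11)·1 + 7/4·1 = 1 ✓
b·c: (-2/11)·1 + 7/4·419/78 = 31639/3432 ≠ 1/2 ⇒ order 1.

1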